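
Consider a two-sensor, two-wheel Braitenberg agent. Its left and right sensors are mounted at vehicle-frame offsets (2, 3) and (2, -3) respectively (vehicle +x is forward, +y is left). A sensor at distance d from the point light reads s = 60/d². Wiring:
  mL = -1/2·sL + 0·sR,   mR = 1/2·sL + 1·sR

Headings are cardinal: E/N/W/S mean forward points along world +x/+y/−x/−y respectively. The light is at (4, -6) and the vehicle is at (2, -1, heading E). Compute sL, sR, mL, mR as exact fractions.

left sensor world pos  = (4, 2); dL² = 64
right sensor world pos = (4, -4); dR² = 4
sL = 60/64 = 15/16
sR = 60/4 = 15
mL = -1/2·sL + 0·sR = -15/32
mR = 1/2·sL + 1·sR = 495/32

15/16 15 -15/32 495/32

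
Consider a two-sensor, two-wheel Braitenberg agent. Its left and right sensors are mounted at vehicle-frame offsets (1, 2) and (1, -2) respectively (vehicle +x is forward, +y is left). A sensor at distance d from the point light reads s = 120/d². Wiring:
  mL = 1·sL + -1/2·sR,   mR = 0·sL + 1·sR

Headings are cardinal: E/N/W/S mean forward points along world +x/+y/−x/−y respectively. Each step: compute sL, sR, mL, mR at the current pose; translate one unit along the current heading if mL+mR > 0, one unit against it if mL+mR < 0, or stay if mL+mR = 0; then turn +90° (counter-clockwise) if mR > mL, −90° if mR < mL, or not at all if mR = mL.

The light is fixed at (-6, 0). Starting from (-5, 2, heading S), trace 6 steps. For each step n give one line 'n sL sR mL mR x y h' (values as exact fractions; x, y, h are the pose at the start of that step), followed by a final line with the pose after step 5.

n=0: pose=(-5,2,S); sL=12, sR=60; mL=-18, mR=60; mL+mR=42 → advance +1; mR−mL=78 → turn +1·90°
n=1: pose=(-5,1,E); sL=120/13, sR=24; mL=-36/13, mR=24; mL+mR=276/13 → advance +1; mR−mL=348/13 → turn +1·90°
n=2: pose=(-4,1,N); sL=30, sR=6; mL=27, mR=6; mL+mR=33 → advance +1; mR−mL=-21 → turn -1·90°
n=3: pose=(-4,2,E); sL=24/5, sR=40/3; mL=-28/15, mR=40/3; mL+mR=172/15 → advance +1; mR−mL=76/5 → turn +1·90°
n=4: pose=(-3,2,N); sL=12, sR=60/17; mL=174/17, mR=60/17; mL+mR=234/17 → advance +1; mR−mL=-114/17 → turn -1·90°
n=5: pose=(-3,3,E); sL=120/41, sR=120/17; mL=-420/697, mR=120/17; mL+mR=4500/697 → advance +1; mR−mL=5340/697 → turn +1·90°

0 12 60 -18 60 -5 2 S
1 120/13 24 -36/13 24 -5 1 E
2 30 6 27 6 -4 1 N
3 24/5 40/3 -28/15 40/3 -4 2 E
4 12 60/17 174/17 60/17 -3 2 N
5 120/41 120/17 -420/697 120/17 -3 3 E
final -2 3 N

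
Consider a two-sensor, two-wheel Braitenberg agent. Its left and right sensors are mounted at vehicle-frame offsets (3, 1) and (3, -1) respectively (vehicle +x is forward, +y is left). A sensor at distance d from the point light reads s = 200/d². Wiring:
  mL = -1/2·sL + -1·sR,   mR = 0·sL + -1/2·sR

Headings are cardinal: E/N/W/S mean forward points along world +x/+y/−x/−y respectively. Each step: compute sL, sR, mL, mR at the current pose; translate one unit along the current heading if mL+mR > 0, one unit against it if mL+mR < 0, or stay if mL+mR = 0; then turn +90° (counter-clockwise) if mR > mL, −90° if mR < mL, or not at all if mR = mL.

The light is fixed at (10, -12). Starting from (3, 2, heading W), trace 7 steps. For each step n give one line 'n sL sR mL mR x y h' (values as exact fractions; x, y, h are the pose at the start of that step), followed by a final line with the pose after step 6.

0 200/269 8/13 -3452/3497 -4/13 3 2 W
1 100/73 20/17 -2310/1241 -10/17 4 2 S
2 40/53 40/41 -2940/2173 -20/41 4 3 E
3 50/97 5/9 -710/873 -5/18 3 3 N
4 200/269 8/13 -3452/3497 -4/13 3 2 W
5 100/73 20/17 -2310/1241 -10/17 4 2 S
6 40/53 40/41 -2940/2173 -20/41 4 3 E
final 3 3 N

n=0: pose=(3,2,W); sL=200/269, sR=8/13; mL=-3452/3497, mR=-4/13; mL+mR=-4528/3497 → advance -1; mR−mL=2376/3497 → turn +1·90°
n=1: pose=(4,2,S); sL=100/73, sR=20/17; mL=-2310/1241, mR=-10/17; mL+mR=-3040/1241 → advance -1; mR−mL=1580/1241 → turn +1·90°
n=2: pose=(4,3,E); sL=40/53, sR=40/41; mL=-2940/2173, mR=-20/41; mL+mR=-4000/2173 → advance -1; mR−mL=1880/2173 → turn +1·90°
n=3: pose=(3,3,N); sL=50/97, sR=5/9; mL=-710/873, mR=-5/18; mL+mR=-635/582 → advance -1; mR−mL=935/1746 → turn +1·90°
n=4: pose=(3,2,W); sL=200/269, sR=8/13; mL=-3452/3497, mR=-4/13; mL+mR=-4528/3497 → advance -1; mR−mL=2376/3497 → turn +1·90°
n=5: pose=(4,2,S); sL=100/73, sR=20/17; mL=-2310/1241, mR=-10/17; mL+mR=-3040/1241 → advance -1; mR−mL=1580/1241 → turn +1·90°
n=6: pose=(4,3,E); sL=40/53, sR=40/41; mL=-2940/2173, mR=-20/41; mL+mR=-4000/2173 → advance -1; mR−mL=1880/2173 → turn +1·90°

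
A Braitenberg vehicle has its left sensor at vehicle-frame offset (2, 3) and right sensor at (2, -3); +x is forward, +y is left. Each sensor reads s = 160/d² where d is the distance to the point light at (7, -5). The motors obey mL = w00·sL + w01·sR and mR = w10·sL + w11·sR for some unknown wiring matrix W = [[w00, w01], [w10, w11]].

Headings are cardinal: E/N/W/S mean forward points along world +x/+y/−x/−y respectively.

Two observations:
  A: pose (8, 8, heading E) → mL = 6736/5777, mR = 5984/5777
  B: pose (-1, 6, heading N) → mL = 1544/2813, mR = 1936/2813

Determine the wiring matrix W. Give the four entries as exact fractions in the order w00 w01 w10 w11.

-1/2 1 1/2 1/2

obs A: pose=(8,8,E) → sL=32/53, sR=160/109, mL=6736/5777, mR=5984/5777
obs B: pose=(-1,6,N) → sL=16/29, sR=80/97, mL=1544/2813, mR=1936/2813
sensor matrix S = [[32/53, 160/109], [16/29, 80/97]]; det S = -5068800/16250701
solve [mL_A; mL_B] = S·[w00; w01] and [mR_A; mR_B] = S·[w10; w11]:
  w00 = -1/2, w01 = 1, w10 = 1/2, w11 = 1/2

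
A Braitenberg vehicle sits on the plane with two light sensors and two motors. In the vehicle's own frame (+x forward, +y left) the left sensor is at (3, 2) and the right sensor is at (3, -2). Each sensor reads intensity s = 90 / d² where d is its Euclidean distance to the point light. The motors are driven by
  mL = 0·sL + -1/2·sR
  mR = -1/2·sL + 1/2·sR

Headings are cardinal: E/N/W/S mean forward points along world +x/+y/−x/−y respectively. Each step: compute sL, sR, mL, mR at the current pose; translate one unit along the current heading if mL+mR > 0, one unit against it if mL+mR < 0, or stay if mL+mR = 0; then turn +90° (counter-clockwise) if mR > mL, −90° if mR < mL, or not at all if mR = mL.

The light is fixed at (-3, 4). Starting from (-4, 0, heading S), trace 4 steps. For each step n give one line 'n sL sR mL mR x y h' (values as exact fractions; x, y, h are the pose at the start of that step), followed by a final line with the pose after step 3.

n=0: pose=(-4,0,S); sL=9/5, sR=45/29; mL=-45/58, mR=-18/145; mL+mR=-9/10 → advance -1; mR−mL=189/290 → turn +1·90°
n=1: pose=(-4,1,E); sL=18, sR=90/29; mL=-45/29, mR=-216/29; mL+mR=-9 → advance -1; mR−mL=-171/29 → turn -1·90°
n=2: pose=(-5,1,S); sL=5/2, sR=45/26; mL=-45/52, mR=-5/13; mL+mR=-5/4 → advance -1; mR−mL=25/52 → turn +1·90°
n=3: pose=(-5,2,E); sL=90, sR=90/17; mL=-45/17, mR=-720/17; mL+mR=-45 → advance -1; mR−mL=-675/17 → turn -1·90°

0 9/5 45/29 -45/58 -18/145 -4 0 S
1 18 90/29 -45/29 -216/29 -4 1 E
2 5/2 45/26 -45/52 -5/13 -5 1 S
3 90 90/17 -45/17 -720/17 -5 2 E
final -6 2 S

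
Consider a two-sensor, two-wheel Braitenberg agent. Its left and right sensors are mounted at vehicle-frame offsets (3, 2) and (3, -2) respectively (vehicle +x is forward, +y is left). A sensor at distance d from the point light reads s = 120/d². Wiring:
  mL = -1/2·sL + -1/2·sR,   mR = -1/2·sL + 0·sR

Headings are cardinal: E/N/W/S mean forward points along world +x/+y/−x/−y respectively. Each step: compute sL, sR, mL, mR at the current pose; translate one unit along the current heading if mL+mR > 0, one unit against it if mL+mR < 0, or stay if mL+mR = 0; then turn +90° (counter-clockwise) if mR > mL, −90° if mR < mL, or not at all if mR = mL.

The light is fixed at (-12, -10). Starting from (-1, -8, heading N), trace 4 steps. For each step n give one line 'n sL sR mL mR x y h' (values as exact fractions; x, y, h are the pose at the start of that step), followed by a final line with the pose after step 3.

0 60/53 60/97 -4500/5141 -30/53 -1 -8 N
1 24/13 120/73 -1656/949 -12/13 -1 -9 W
2 3/5 15/13 -57/65 -3/10 0 -9 S
3 120/241 8/15 -1864/3615 -60/241 0 -8 E
final -1 -8 N

n=0: pose=(-1,-8,N); sL=60/53, sR=60/97; mL=-4500/5141, mR=-30/53; mL+mR=-7410/5141 → advance -1; mR−mL=30/97 → turn +1·90°
n=1: pose=(-1,-9,W); sL=24/13, sR=120/73; mL=-1656/949, mR=-12/13; mL+mR=-2532/949 → advance -1; mR−mL=60/73 → turn +1·90°
n=2: pose=(0,-9,S); sL=3/5, sR=15/13; mL=-57/65, mR=-3/10; mL+mR=-153/130 → advance -1; mR−mL=15/26 → turn +1·90°
n=3: pose=(0,-8,E); sL=120/241, sR=8/15; mL=-1864/3615, mR=-60/241; mL+mR=-2764/3615 → advance -1; mR−mL=4/15 → turn +1·90°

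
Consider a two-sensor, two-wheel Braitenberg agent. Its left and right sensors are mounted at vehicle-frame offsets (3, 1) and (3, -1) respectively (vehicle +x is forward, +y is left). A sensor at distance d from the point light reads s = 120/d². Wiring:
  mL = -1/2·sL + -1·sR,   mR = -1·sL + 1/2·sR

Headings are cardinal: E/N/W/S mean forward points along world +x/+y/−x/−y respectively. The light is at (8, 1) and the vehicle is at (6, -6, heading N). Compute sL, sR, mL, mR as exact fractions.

left sensor world pos  = (5, -3); dL² = 25
right sensor world pos = (7, -3); dR² = 17
sL = 120/25 = 24/5
sR = 120/17 = 120/17
mL = -1/2·sL + -1·sR = -804/85
mR = -1·sL + 1/2·sR = -108/85

24/5 120/17 -804/85 -108/85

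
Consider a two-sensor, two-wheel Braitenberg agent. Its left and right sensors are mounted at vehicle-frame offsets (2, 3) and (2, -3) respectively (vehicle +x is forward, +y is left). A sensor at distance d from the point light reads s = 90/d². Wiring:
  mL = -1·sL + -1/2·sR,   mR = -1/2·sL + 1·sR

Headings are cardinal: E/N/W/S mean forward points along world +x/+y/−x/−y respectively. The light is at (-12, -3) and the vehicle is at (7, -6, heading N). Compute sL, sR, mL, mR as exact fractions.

90/257 18/97 -11043/24929 261/24929

left sensor world pos  = (4, -4); dL² = 257
right sensor world pos = (10, -4); dR² = 485
sL = 90/257 = 90/257
sR = 90/485 = 18/97
mL = -1·sL + -1/2·sR = -11043/24929
mR = -1/2·sL + 1·sR = 261/24929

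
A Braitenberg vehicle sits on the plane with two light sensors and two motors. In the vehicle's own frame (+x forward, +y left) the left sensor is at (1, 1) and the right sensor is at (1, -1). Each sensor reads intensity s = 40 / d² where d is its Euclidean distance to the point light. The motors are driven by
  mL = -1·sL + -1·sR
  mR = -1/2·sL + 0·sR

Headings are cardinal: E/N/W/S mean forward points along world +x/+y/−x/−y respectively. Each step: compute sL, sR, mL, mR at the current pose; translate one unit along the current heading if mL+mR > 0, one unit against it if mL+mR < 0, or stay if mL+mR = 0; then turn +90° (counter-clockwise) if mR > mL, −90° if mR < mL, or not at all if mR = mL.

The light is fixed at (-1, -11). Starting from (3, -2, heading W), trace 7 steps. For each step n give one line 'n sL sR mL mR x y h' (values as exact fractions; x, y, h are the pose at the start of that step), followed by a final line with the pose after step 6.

0 40/73 40/109 -7280/7957 -20/73 3 -2 W
1 2/5 1/2 -9/10 -1/5 4 -2 S
2 40/157 40/117 -10960/18369 -20/157 4 -1 E
3 4/13 20/73 -552/949 -2/13 3 -1 N
4 40/73 40/109 -7280/7957 -20/73 3 -2 W
5 2/5 1/2 -9/10 -1/5 4 -2 S
6 40/157 40/117 -10960/18369 -20/157 4 -1 E
final 3 -1 N

n=0: pose=(3,-2,W); sL=40/73, sR=40/109; mL=-7280/7957, mR=-20/73; mL+mR=-9460/7957 → advance -1; mR−mL=5100/7957 → turn +1·90°
n=1: pose=(4,-2,S); sL=2/5, sR=1/2; mL=-9/10, mR=-1/5; mL+mR=-11/10 → advance -1; mR−mL=7/10 → turn +1·90°
n=2: pose=(4,-1,E); sL=40/157, sR=40/117; mL=-10960/18369, mR=-20/157; mL+mR=-13300/18369 → advance -1; mR−mL=8620/18369 → turn +1·90°
n=3: pose=(3,-1,N); sL=4/13, sR=20/73; mL=-552/949, mR=-2/13; mL+mR=-698/949 → advance -1; mR−mL=406/949 → turn +1·90°
n=4: pose=(3,-2,W); sL=40/73, sR=40/109; mL=-7280/7957, mR=-20/73; mL+mR=-9460/7957 → advance -1; mR−mL=5100/7957 → turn +1·90°
n=5: pose=(4,-2,S); sL=2/5, sR=1/2; mL=-9/10, mR=-1/5; mL+mR=-11/10 → advance -1; mR−mL=7/10 → turn +1·90°
n=6: pose=(4,-1,E); sL=40/157, sR=40/117; mL=-10960/18369, mR=-20/157; mL+mR=-13300/18369 → advance -1; mR−mL=8620/18369 → turn +1·90°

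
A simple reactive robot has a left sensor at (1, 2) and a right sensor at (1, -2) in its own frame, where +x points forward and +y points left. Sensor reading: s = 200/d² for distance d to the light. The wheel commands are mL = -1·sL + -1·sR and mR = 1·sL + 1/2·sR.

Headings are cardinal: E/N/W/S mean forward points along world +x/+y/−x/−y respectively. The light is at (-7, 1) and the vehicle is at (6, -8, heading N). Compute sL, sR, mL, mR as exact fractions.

40/37 200/289 -18960/10693 15260/10693

left sensor world pos  = (4, -7); dL² = 185
right sensor world pos = (8, -7); dR² = 289
sL = 200/185 = 40/37
sR = 200/289 = 200/289
mL = -1·sL + -1·sR = -18960/10693
mR = 1·sL + 1/2·sR = 15260/10693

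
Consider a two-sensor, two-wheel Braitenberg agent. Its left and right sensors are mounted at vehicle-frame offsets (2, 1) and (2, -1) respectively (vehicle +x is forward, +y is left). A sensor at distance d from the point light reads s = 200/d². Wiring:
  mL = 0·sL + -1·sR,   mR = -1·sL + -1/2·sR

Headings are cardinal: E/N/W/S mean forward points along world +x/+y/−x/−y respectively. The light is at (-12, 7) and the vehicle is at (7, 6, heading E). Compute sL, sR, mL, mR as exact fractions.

200/441 40/89 -40/89 -26620/39249

left sensor world pos  = (9, 7); dL² = 441
right sensor world pos = (9, 5); dR² = 445
sL = 200/441 = 200/441
sR = 200/445 = 40/89
mL = 0·sL + -1·sR = -40/89
mR = -1·sL + -1/2·sR = -26620/39249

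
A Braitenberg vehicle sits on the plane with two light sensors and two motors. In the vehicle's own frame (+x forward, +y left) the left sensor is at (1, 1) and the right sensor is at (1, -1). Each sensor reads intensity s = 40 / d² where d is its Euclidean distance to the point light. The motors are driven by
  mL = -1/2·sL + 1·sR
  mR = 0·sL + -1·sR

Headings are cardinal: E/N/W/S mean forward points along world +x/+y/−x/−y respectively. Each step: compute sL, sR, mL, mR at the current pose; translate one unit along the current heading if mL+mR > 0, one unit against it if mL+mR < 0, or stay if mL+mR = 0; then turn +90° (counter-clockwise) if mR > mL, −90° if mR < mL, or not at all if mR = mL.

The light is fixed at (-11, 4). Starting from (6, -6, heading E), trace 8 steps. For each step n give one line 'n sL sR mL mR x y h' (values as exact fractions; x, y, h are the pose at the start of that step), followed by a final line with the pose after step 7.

n=0: pose=(6,-6,E); sL=8/81, sR=8/89; mL=292/7209, mR=-8/89; mL+mR=-4/81 → advance -1; mR−mL=-940/7209 → turn -1·90°
n=1: pose=(5,-6,S); sL=4/41, sR=20/173; mL=474/7093, mR=-20/173; mL+mR=-2/41 → advance -1; mR−mL=-1294/7093 → turn -1·90°
n=2: pose=(5,-5,W); sL=8/65, sR=40/289; mL=1444/18785, mR=-40/289; mL+mR=-4/65 → advance -1; mR−mL=-4044/18785 → turn -1·90°
n=3: pose=(6,-5,N); sL=1/8, sR=10/97; mL=63/1552, mR=-10/97; mL+mR=-1/16 → advance -1; mR−mL=-223/1552 → turn -1·90°
n=4: pose=(6,-6,E); sL=8/81, sR=8/89; mL=292/7209, mR=-8/89; mL+mR=-4/81 → advance -1; mR−mL=-940/7209 → turn -1·90°
n=5: pose=(5,-6,S); sL=4/41, sR=20/173; mL=474/7093, mR=-20/173; mL+mR=-2/41 → advance -1; mR−mL=-1294/7093 → turn -1·90°
n=6: pose=(5,-5,W); sL=8/65, sR=40/289; mL=1444/18785, mR=-40/289; mL+mR=-4/65 → advance -1; mR−mL=-4044/18785 → turn -1·90°
n=7: pose=(6,-5,N); sL=1/8, sR=10/97; mL=63/1552, mR=-10/97; mL+mR=-1/16 → advance -1; mR−mL=-223/1552 → turn -1·90°

0 8/81 8/89 292/7209 -8/89 6 -6 E
1 4/41 20/173 474/7093 -20/173 5 -6 S
2 8/65 40/289 1444/18785 -40/289 5 -5 W
3 1/8 10/97 63/1552 -10/97 6 -5 N
4 8/81 8/89 292/7209 -8/89 6 -6 E
5 4/41 20/173 474/7093 -20/173 5 -6 S
6 8/65 40/289 1444/18785 -40/289 5 -5 W
7 1/8 10/97 63/1552 -10/97 6 -5 N
final 6 -6 E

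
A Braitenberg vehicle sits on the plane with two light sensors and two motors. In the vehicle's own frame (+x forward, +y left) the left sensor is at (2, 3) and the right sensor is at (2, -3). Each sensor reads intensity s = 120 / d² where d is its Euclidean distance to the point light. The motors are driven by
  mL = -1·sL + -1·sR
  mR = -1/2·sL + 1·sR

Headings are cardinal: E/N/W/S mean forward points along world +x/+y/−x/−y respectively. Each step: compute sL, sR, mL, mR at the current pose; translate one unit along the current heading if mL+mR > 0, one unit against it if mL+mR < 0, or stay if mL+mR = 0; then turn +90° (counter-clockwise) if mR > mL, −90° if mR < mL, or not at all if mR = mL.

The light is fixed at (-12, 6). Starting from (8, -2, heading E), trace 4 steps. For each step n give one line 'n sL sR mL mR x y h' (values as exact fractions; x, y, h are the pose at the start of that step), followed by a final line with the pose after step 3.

n=0: pose=(8,-2,E); sL=120/509, sR=24/121; mL=-26736/61589, mR=4956/61589; mL+mR=-180/509 → advance -1; mR−mL=31692/61589 → turn +1·90°
n=1: pose=(7,-2,N); sL=30/73, sR=3/13; mL=-609/949, mR=24/949; mL+mR=-45/73 → advance -1; mR−mL=633/949 → turn +1·90°
n=2: pose=(7,-3,W); sL=120/433, sR=24/65; mL=-18192/28145, mR=6492/28145; mL+mR=-180/433 → advance -1; mR−mL=24684/28145 → turn +1·90°
n=3: pose=(8,-3,S); sL=12/65, sR=12/41; mL=-1272/2665, mR=534/2665; mL+mR=-18/65 → advance -1; mR−mL=1806/2665 → turn +1·90°

0 120/509 24/121 -26736/61589 4956/61589 8 -2 E
1 30/73 3/13 -609/949 24/949 7 -2 N
2 120/433 24/65 -18192/28145 6492/28145 7 -3 W
3 12/65 12/41 -1272/2665 534/2665 8 -3 S
final 8 -2 E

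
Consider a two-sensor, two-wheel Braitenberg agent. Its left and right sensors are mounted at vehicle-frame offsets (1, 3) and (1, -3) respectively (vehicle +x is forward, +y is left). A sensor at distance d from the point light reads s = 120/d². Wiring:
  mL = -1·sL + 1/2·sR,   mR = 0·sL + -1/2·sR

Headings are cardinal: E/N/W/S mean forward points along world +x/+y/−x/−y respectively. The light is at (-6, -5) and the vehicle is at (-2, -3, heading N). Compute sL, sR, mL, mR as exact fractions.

12 60/29 -318/29 -30/29

left sensor world pos  = (-5, -2); dL² = 10
right sensor world pos = (1, -2); dR² = 58
sL = 120/10 = 12
sR = 120/58 = 60/29
mL = -1·sL + 1/2·sR = -318/29
mR = 0·sL + -1/2·sR = -30/29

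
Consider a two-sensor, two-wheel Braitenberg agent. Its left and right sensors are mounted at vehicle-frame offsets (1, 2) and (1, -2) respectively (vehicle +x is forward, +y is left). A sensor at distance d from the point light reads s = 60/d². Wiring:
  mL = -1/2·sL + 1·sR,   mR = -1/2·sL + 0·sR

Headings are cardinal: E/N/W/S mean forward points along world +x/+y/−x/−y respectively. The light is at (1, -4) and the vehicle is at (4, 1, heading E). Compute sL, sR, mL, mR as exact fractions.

left sensor world pos  = (5, 3); dL² = 65
right sensor world pos = (5, -1); dR² = 25
sL = 60/65 = 12/13
sR = 60/25 = 12/5
mL = -1/2·sL + 1·sR = 126/65
mR = -1/2·sL + 0·sR = -6/13

12/13 12/5 126/65 -6/13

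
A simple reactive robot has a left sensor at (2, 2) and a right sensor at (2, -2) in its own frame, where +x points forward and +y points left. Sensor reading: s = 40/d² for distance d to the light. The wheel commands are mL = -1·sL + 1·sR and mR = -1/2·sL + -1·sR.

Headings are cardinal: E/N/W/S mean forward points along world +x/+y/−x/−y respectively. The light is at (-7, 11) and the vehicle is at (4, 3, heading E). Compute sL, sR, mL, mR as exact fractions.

left sensor world pos  = (6, 5); dL² = 205
right sensor world pos = (6, 1); dR² = 269
sL = 40/205 = 8/41
sR = 40/269 = 40/269
mL = -1·sL + 1·sR = -512/11029
mR = -1/2·sL + -1·sR = -2716/11029

8/41 40/269 -512/11029 -2716/11029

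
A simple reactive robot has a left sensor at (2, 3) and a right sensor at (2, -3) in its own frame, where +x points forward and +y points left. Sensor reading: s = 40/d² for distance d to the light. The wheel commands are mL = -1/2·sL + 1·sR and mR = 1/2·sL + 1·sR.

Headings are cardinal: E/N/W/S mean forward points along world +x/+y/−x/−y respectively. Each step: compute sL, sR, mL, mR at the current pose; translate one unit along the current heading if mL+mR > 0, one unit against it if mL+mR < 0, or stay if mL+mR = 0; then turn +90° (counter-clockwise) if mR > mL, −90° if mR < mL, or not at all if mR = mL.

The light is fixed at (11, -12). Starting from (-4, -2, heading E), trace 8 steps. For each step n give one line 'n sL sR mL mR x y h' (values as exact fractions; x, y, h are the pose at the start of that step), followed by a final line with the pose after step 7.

0 20/169 20/109 2290/18421 4470/18421 -4 -2 E
1 40/433 8/53 2404/22949 4524/22949 -3 -2 N
2 1/8 10/113 47/1808 273/1808 -3 -1 W
3 8/45 8/81 4/405 76/405 -4 -1 S
4 20/169 20/109 2290/18421 4470/18421 -4 -2 E
5 40/433 8/53 2404/22949 4524/22949 -3 -2 N
6 1/8 10/113 47/1808 273/1808 -3 -1 W
7 8/45 8/81 4/405 76/405 -4 -1 S
final -4 -2 E

n=0: pose=(-4,-2,E); sL=20/169, sR=20/109; mL=2290/18421, mR=4470/18421; mL+mR=40/109 → advance +1; mR−mL=20/169 → turn +1·90°
n=1: pose=(-3,-2,N); sL=40/433, sR=8/53; mL=2404/22949, mR=4524/22949; mL+mR=16/53 → advance +1; mR−mL=40/433 → turn +1·90°
n=2: pose=(-3,-1,W); sL=1/8, sR=10/113; mL=47/1808, mR=273/1808; mL+mR=20/113 → advance +1; mR−mL=1/8 → turn +1·90°
n=3: pose=(-4,-1,S); sL=8/45, sR=8/81; mL=4/405, mR=76/405; mL+mR=16/81 → advance +1; mR−mL=8/45 → turn +1·90°
n=4: pose=(-4,-2,E); sL=20/169, sR=20/109; mL=2290/18421, mR=4470/18421; mL+mR=40/109 → advance +1; mR−mL=20/169 → turn +1·90°
n=5: pose=(-3,-2,N); sL=40/433, sR=8/53; mL=2404/22949, mR=4524/22949; mL+mR=16/53 → advance +1; mR−mL=40/433 → turn +1·90°
n=6: pose=(-3,-1,W); sL=1/8, sR=10/113; mL=47/1808, mR=273/1808; mL+mR=20/113 → advance +1; mR−mL=1/8 → turn +1·90°
n=7: pose=(-4,-1,S); sL=8/45, sR=8/81; mL=4/405, mR=76/405; mL+mR=16/81 → advance +1; mR−mL=8/45 → turn +1·90°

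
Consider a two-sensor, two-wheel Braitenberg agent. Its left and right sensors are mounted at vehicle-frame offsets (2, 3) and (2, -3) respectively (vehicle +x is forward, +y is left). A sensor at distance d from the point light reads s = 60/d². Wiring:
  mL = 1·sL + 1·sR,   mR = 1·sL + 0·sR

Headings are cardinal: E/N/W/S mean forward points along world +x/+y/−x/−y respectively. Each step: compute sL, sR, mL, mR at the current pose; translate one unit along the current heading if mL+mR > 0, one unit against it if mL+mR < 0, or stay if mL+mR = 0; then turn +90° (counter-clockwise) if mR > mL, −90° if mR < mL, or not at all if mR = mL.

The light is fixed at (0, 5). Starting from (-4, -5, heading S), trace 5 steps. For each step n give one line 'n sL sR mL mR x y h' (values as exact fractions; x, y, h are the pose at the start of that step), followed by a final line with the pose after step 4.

0 12/29 60/193 4056/5597 12/29 -4 -5 S
1 15/58 3/5 249/290 15/58 -4 -6 W
2 12/29 12/17 552/493 12/29 -5 -6 N
3 30/29 30/89 3540/2581 30/29 -5 -5 E
4 12/29 60/193 4056/5597 12/29 -4 -5 S
final -4 -6 W

n=0: pose=(-4,-5,S); sL=12/29, sR=60/193; mL=4056/5597, mR=12/29; mL+mR=6372/5597 → advance +1; mR−mL=-60/193 → turn -1·90°
n=1: pose=(-4,-6,W); sL=15/58, sR=3/5; mL=249/290, mR=15/58; mL+mR=162/145 → advance +1; mR−mL=-3/5 → turn -1·90°
n=2: pose=(-5,-6,N); sL=12/29, sR=12/17; mL=552/493, mR=12/29; mL+mR=756/493 → advance +1; mR−mL=-12/17 → turn -1·90°
n=3: pose=(-5,-5,E); sL=30/29, sR=30/89; mL=3540/2581, mR=30/29; mL+mR=6210/2581 → advance +1; mR−mL=-30/89 → turn -1·90°
n=4: pose=(-4,-5,S); sL=12/29, sR=60/193; mL=4056/5597, mR=12/29; mL+mR=6372/5597 → advance +1; mR−mL=-60/193 → turn -1·90°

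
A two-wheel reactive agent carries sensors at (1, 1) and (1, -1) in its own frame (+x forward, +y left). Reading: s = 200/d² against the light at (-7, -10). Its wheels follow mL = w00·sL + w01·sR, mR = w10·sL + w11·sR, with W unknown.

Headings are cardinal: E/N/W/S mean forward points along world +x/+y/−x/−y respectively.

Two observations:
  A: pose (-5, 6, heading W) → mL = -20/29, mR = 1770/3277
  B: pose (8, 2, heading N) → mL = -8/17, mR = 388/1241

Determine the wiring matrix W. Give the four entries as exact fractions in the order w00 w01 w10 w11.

obs A: pose=(-5,6,W) → sL=100/113, sR=20/29, mL=-20/29, mR=1770/3277
obs B: pose=(8,2,N) → sL=40/73, sR=8/17, mL=-8/17, mR=388/1241
sensor matrix S = [[100/113, 20/29], [40/73, 8/17]]; det S = 156800/4066757
solve [mL_A; mL_B] = S·[w00; w01] and [mR_A; mR_B] = S·[w10; w11]:
  w00 = 0, w01 = -1, w10 = 1, w11 = -1/2

0 -1 1 -1/2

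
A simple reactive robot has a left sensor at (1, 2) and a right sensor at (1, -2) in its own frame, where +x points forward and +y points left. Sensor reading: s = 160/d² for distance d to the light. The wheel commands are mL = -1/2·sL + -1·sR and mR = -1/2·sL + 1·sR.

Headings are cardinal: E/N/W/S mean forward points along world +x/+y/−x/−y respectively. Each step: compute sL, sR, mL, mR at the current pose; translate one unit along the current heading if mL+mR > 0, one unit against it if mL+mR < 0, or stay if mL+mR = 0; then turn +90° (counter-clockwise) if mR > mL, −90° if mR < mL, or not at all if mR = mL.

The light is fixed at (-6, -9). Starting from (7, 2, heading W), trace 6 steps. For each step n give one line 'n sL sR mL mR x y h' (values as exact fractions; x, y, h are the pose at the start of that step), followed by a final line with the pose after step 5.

0 32/45 160/313 -12208/14085 2192/14085 7 2 W
1 40/89 40/61 -4780/5429 2340/5429 8 2 S
2 160/421 32/65 -18672/27365 8272/27365 8 3 E
3 16/29 80/197 -3896/5713 744/5713 7 3 N
4 32/45 160/313 -12208/14085 2192/14085 7 2 W
5 40/89 40/61 -4780/5429 2340/5429 8 2 S
final 8 3 E

n=0: pose=(7,2,W); sL=32/45, sR=160/313; mL=-12208/14085, mR=2192/14085; mL+mR=-32/45 → advance -1; mR−mL=320/313 → turn +1·90°
n=1: pose=(8,2,S); sL=40/89, sR=40/61; mL=-4780/5429, mR=2340/5429; mL+mR=-40/89 → advance -1; mR−mL=80/61 → turn +1·90°
n=2: pose=(8,3,E); sL=160/421, sR=32/65; mL=-18672/27365, mR=8272/27365; mL+mR=-160/421 → advance -1; mR−mL=64/65 → turn +1·90°
n=3: pose=(7,3,N); sL=16/29, sR=80/197; mL=-3896/5713, mR=744/5713; mL+mR=-16/29 → advance -1; mR−mL=160/197 → turn +1·90°
n=4: pose=(7,2,W); sL=32/45, sR=160/313; mL=-12208/14085, mR=2192/14085; mL+mR=-32/45 → advance -1; mR−mL=320/313 → turn +1·90°
n=5: pose=(8,2,S); sL=40/89, sR=40/61; mL=-4780/5429, mR=2340/5429; mL+mR=-40/89 → advance -1; mR−mL=80/61 → turn +1·90°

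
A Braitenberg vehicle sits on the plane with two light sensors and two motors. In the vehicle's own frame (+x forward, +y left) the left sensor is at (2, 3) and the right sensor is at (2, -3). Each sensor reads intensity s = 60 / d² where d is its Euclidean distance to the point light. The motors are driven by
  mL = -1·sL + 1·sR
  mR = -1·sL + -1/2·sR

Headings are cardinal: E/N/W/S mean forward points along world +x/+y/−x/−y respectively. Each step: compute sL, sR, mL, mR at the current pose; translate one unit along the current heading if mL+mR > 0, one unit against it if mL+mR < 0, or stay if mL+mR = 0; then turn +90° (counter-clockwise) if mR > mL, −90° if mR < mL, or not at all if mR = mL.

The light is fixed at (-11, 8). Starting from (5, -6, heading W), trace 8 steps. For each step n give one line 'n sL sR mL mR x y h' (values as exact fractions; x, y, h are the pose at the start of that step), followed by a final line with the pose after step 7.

0 12/97 60/317 2016/30749 -6714/30749 5 -6 W
1 3/17 15/136 -9/136 -63/272 6 -6 N
2 12/101 12/137 -432/13837 -2250/13837 6 -7 E
3 6/65 30/229 576/14885 -2349/14885 5 -7 S
4 12/97 60/317 2016/30749 -6714/30749 5 -6 W
5 3/17 15/136 -9/136 -63/272 6 -6 N
6 12/101 12/137 -432/13837 -2250/13837 6 -7 E
7 6/65 30/229 576/14885 -2349/14885 5 -7 S
final 5 -6 W

n=0: pose=(5,-6,W); sL=12/97, sR=60/317; mL=2016/30749, mR=-6714/30749; mL+mR=-4698/30749 → advance -1; mR−mL=-90/317 → turn -1·90°
n=1: pose=(6,-6,N); sL=3/17, sR=15/136; mL=-9/136, mR=-63/272; mL+mR=-81/272 → advance -1; mR−mL=-45/272 → turn -1·90°
n=2: pose=(6,-7,E); sL=12/101, sR=12/137; mL=-432/13837, mR=-2250/13837; mL+mR=-2682/13837 → advance -1; mR−mL=-18/137 → turn -1·90°
n=3: pose=(5,-7,S); sL=6/65, sR=30/229; mL=576/14885, mR=-2349/14885; mL+mR=-1773/14885 → advance -1; mR−mL=-45/229 → turn -1·90°
n=4: pose=(5,-6,W); sL=12/97, sR=60/317; mL=2016/30749, mR=-6714/30749; mL+mR=-4698/30749 → advance -1; mR−mL=-90/317 → turn -1·90°
n=5: pose=(6,-6,N); sL=3/17, sR=15/136; mL=-9/136, mR=-63/272; mL+mR=-81/272 → advance -1; mR−mL=-45/272 → turn -1·90°
n=6: pose=(6,-7,E); sL=12/101, sR=12/137; mL=-432/13837, mR=-2250/13837; mL+mR=-2682/13837 → advance -1; mR−mL=-18/137 → turn -1·90°
n=7: pose=(5,-7,S); sL=6/65, sR=30/229; mL=576/14885, mR=-2349/14885; mL+mR=-1773/14885 → advance -1; mR−mL=-45/229 → turn -1·90°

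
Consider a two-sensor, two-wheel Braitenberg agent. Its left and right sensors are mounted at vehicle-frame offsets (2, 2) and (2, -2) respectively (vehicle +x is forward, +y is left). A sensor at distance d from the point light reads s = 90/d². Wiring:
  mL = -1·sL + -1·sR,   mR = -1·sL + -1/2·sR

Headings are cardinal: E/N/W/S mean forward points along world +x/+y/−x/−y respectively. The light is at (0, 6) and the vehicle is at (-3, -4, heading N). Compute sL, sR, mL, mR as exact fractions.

90/89 18/13 -2772/1157 -1971/1157

left sensor world pos  = (-5, -2); dL² = 89
right sensor world pos = (-1, -2); dR² = 65
sL = 90/89 = 90/89
sR = 90/65 = 18/13
mL = -1·sL + -1·sR = -2772/1157
mR = -1·sL + -1/2·sR = -1971/1157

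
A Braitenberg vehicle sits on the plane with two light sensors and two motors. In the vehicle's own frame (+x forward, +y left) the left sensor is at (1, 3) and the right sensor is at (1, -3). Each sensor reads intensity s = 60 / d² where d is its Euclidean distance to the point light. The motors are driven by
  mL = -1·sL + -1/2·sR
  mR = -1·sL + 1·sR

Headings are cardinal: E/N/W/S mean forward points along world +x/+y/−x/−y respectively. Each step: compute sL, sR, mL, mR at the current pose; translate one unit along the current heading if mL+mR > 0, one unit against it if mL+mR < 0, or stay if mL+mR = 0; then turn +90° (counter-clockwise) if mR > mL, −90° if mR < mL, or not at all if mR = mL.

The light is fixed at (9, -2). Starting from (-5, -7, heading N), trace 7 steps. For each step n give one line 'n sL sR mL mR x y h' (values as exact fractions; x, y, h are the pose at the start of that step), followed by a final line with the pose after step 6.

0 12/61 60/137 -3474/8357 2016/8357 -5 -7 N
1 10/51 10/39 -215/663 40/663 -5 -8 W
2 60/149 12/61 -4554/9089 -1872/9089 -4 -8 S
3 15/37 15/52 -2115/3848 -225/1924 -4 -7 E
4 12/61 60/137 -3474/8357 2016/8357 -5 -7 N
5 10/51 10/39 -215/663 40/663 -5 -8 W
6 60/149 12/61 -4554/9089 -1872/9089 -4 -8 S
final -4 -7 E

n=0: pose=(-5,-7,N); sL=12/61, sR=60/137; mL=-3474/8357, mR=2016/8357; mL+mR=-1458/8357 → advance -1; mR−mL=90/137 → turn +1·90°
n=1: pose=(-5,-8,W); sL=10/51, sR=10/39; mL=-215/663, mR=40/663; mL+mR=-175/663 → advance -1; mR−mL=5/13 → turn +1·90°
n=2: pose=(-4,-8,S); sL=60/149, sR=12/61; mL=-4554/9089, mR=-1872/9089; mL+mR=-6426/9089 → advance -1; mR−mL=18/61 → turn +1·90°
n=3: pose=(-4,-7,E); sL=15/37, sR=15/52; mL=-2115/3848, mR=-225/1924; mL+mR=-2565/3848 → advance -1; mR−mL=45/104 → turn +1·90°
n=4: pose=(-5,-7,N); sL=12/61, sR=60/137; mL=-3474/8357, mR=2016/8357; mL+mR=-1458/8357 → advance -1; mR−mL=90/137 → turn +1·90°
n=5: pose=(-5,-8,W); sL=10/51, sR=10/39; mL=-215/663, mR=40/663; mL+mR=-175/663 → advance -1; mR−mL=5/13 → turn +1·90°
n=6: pose=(-4,-8,S); sL=60/149, sR=12/61; mL=-4554/9089, mR=-1872/9089; mL+mR=-6426/9089 → advance -1; mR−mL=18/61 → turn +1·90°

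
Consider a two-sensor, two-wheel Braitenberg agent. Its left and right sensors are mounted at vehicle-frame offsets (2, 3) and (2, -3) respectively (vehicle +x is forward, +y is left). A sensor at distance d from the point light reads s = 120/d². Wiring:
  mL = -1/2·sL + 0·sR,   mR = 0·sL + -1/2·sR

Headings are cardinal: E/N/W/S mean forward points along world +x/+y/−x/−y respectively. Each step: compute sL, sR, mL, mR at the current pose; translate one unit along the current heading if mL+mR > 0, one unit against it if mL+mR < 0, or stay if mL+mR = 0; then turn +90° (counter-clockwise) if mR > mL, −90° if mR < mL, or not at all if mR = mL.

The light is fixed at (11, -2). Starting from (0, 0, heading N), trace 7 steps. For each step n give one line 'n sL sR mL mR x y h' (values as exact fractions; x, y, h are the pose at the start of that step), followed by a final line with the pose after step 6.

n=0: pose=(0,0,N); sL=30/53, sR=3/2; mL=-15/53, mR=-3/4; mL+mR=-219/212 → advance -1; mR−mL=-99/212 → turn -1·90°
n=1: pose=(0,-1,E); sL=120/97, sR=24/17; mL=-60/97, mR=-12/17; mL+mR=-2184/1649 → advance -1; mR−mL=-144/1649 → turn -1·90°
n=2: pose=(-1,-1,S); sL=60/41, sR=60/113; mL=-30/41, mR=-30/113; mL+mR=-4620/4633 → advance -1; mR−mL=2160/4633 → turn +1·90°
n=3: pose=(-1,0,E); sL=24/25, sR=120/101; mL=-12/25, mR=-60/101; mL+mR=-2712/2525 → advance -1; mR−mL=-288/2525 → turn -1·90°
n=4: pose=(-2,0,S); sL=6/5, sR=15/32; mL=-3/5, mR=-15/64; mL+mR=-267/320 → advance -1; mR−mL=117/320 → turn +1·90°
n=5: pose=(-2,1,E); sL=120/157, sR=120/121; mL=-60/157, mR=-60/121; mL+mR=-16680/18997 → advance -1; mR−mL=-2160/18997 → turn -1·90°
n=6: pose=(-3,1,S); sL=60/61, sR=12/29; mL=-30/61, mR=-6/29; mL+mR=-1236/1769 → advance -1; mR−mL=504/1769 → turn +1·90°

0 30/53 3/2 -15/53 -3/4 0 0 N
1 120/97 24/17 -60/97 -12/17 0 -1 E
2 60/41 60/113 -30/41 -30/113 -1 -1 S
3 24/25 120/101 -12/25 -60/101 -1 0 E
4 6/5 15/32 -3/5 -15/64 -2 0 S
5 120/157 120/121 -60/157 -60/121 -2 1 E
6 60/61 12/29 -30/61 -6/29 -3 1 S
final -3 2 E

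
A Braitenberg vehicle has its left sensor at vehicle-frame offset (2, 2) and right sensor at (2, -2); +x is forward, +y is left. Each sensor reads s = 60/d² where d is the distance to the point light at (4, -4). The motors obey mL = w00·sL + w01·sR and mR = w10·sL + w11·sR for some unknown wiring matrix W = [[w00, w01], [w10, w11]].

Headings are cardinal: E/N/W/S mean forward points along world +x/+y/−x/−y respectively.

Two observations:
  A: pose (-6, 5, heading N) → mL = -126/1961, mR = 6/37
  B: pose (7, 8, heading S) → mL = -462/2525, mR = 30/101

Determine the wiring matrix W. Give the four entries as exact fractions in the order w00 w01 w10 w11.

obs A: pose=(-6,5,N) → sL=12/53, sR=12/37, mL=-126/1961, mR=6/37
obs B: pose=(7,8,S) → sL=12/25, sR=60/101, mL=-462/2525, mR=30/101
sensor matrix S = [[12/53, 12/37], [12/25, 60/101]]; det S = -104832/4951525
solve [mL_A; mL_B] = S·[w00; w01] and [mR_A; mR_B] = S·[w10; w11]:
  w00 = -1, w01 = 1/2, w10 = 0, w11 = 1/2

-1 1/2 0 1/2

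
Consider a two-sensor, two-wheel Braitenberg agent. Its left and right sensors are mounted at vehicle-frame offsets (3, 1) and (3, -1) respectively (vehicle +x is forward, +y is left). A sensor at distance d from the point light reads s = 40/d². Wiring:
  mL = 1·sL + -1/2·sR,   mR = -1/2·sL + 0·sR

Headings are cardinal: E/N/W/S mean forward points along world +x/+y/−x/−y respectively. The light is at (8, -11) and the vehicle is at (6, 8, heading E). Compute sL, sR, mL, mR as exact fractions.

left sensor world pos  = (9, 9); dL² = 401
right sensor world pos = (9, 7); dR² = 325
sL = 40/401 = 40/401
sR = 40/325 = 8/65
mL = 1·sL + -1/2·sR = 996/26065
mR = -1/2·sL + 0·sR = -20/401

40/401 8/65 996/26065 -20/401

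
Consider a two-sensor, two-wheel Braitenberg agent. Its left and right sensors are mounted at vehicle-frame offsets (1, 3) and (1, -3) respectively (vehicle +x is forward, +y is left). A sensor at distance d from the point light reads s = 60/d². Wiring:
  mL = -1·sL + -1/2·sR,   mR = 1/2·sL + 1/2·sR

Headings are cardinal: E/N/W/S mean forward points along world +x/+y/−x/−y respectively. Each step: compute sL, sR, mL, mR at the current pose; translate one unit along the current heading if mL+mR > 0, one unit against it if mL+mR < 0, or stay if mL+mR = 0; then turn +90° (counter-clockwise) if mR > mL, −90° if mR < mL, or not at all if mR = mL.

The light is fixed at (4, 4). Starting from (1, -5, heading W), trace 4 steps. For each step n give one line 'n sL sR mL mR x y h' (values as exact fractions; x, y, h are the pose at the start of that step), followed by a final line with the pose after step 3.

n=0: pose=(1,-5,W); sL=3/8, sR=15/13; mL=-99/104, mR=159/208; mL+mR=-3/16 → advance -1; mR−mL=357/208 → turn +1·90°
n=1: pose=(2,-5,S); sL=60/101, sR=12/25; mL=-2106/2525, mR=1356/2525; mL+mR=-30/101 → advance -1; mR−mL=3462/2525 → turn +1·90°
n=2: pose=(2,-4,E); sL=30/13, sR=30/61; mL=-2025/793, mR=1110/793; mL+mR=-15/13 → advance -1; mR−mL=3135/793 → turn +1·90°
n=3: pose=(1,-4,N); sL=12/17, sR=60/49; mL=-1098/833, mR=804/833; mL+mR=-6/17 → advance -1; mR−mL=1902/833 → turn +1·90°

0 3/8 15/13 -99/104 159/208 1 -5 W
1 60/101 12/25 -2106/2525 1356/2525 2 -5 S
2 30/13 30/61 -2025/793 1110/793 2 -4 E
3 12/17 60/49 -1098/833 804/833 1 -4 N
final 1 -5 W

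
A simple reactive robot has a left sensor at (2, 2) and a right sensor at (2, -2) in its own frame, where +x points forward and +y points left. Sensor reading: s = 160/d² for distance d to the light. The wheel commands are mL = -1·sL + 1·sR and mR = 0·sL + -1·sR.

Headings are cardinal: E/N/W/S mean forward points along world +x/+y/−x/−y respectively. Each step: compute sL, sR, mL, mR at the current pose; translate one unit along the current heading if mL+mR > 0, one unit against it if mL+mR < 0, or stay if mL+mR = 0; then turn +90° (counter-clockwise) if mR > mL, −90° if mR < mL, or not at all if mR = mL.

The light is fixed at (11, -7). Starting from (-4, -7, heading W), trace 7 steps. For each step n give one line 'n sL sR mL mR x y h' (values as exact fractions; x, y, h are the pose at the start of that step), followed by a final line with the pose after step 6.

0 160/293 160/293 0 -160/293 -4 -7 W
1 8/13 40/37 224/481 -40/37 -3 -7 N
2 32/29 160/153 -256/4437 -160/153 -3 -8 E
3 80/89 80/149 -4800/13261 -80/149 -4 -8 S
4 160/293 160/293 0 -160/293 -4 -7 W
5 8/13 40/37 224/481 -40/37 -3 -7 N
6 32/29 160/153 -256/4437 -160/153 -3 -8 E
final -4 -8 S

n=0: pose=(-4,-7,W); sL=160/293, sR=160/293; mL=0, mR=-160/293; mL+mR=-160/293 → advance -1; mR−mL=-160/293 → turn -1·90°
n=1: pose=(-3,-7,N); sL=8/13, sR=40/37; mL=224/481, mR=-40/37; mL+mR=-8/13 → advance -1; mR−mL=-744/481 → turn -1·90°
n=2: pose=(-3,-8,E); sL=32/29, sR=160/153; mL=-256/4437, mR=-160/153; mL+mR=-32/29 → advance -1; mR−mL=-4384/4437 → turn -1·90°
n=3: pose=(-4,-8,S); sL=80/89, sR=80/149; mL=-4800/13261, mR=-80/149; mL+mR=-80/89 → advance -1; mR−mL=-2320/13261 → turn -1·90°
n=4: pose=(-4,-7,W); sL=160/293, sR=160/293; mL=0, mR=-160/293; mL+mR=-160/293 → advance -1; mR−mL=-160/293 → turn -1·90°
n=5: pose=(-3,-7,N); sL=8/13, sR=40/37; mL=224/481, mR=-40/37; mL+mR=-8/13 → advance -1; mR−mL=-744/481 → turn -1·90°
n=6: pose=(-3,-8,E); sL=32/29, sR=160/153; mL=-256/4437, mR=-160/153; mL+mR=-32/29 → advance -1; mR−mL=-4384/4437 → turn -1·90°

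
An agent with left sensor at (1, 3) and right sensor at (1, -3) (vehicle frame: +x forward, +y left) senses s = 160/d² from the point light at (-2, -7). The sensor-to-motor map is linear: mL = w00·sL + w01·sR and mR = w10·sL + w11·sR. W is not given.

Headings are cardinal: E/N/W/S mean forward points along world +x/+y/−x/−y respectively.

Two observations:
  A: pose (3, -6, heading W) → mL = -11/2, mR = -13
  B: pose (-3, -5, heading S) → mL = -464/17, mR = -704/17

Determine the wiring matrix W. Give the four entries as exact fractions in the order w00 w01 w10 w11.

-1 1/2 -1 -1

obs A: pose=(3,-6,W) → sL=8, sR=5, mL=-11/2, mR=-13
obs B: pose=(-3,-5,S) → sL=32, sR=160/17, mL=-464/17, mR=-704/17
sensor matrix S = [[8, 5], [32, 160/17]]; det S = -1440/17
solve [mL_A; mL_B] = S·[w00; w01] and [mR_A; mR_B] = S·[w10; w11]:
  w00 = -1, w01 = 1/2, w10 = -1, w11 = -1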